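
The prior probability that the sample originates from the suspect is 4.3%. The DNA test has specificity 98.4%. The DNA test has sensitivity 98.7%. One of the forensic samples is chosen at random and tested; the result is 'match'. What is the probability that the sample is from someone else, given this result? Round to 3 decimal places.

Let H be the event that the sample originates from the suspect. P(H) = 0.043, so P(¬H) = 0.957. With E the 'match' result, P(E|H) = 0.987 and P(E|¬H) = 0.016.
P(E) = 0.987·0.043 + 0.016·0.957 = 0.042441 + 0.015312 = 0.057753.
By Bayes' theorem, P(H|E) = 0.042441 / 0.057753 = 0.735. Hence P(¬H|E) = 1 − 0.735 = 0.265.

P(¬H | E) ≈ 0.265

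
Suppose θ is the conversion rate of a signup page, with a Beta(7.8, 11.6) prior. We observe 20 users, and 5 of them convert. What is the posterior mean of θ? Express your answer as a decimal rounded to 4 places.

Observing 5 successes and 15 failures updates Beta(7.8, 11.6) by adding the success and failure counts to the two shape parameters: α = 7.8+5 = 12.8, β = 11.6+15 = 26.6.
E[θ | data] = 12.8/(12.8+26.6) = 0.3249.

Posterior mean ≈ 0.3249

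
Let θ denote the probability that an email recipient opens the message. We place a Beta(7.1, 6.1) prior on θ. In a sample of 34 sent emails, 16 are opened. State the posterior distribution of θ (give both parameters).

Posterior: Beta(23.1, 24.1)

The binomial likelihood is conjugate to the Beta prior: with 16 successes and 18 failures, the posterior is Beta(7.1+16, 6.1+18) = Beta(23.1, 24.1).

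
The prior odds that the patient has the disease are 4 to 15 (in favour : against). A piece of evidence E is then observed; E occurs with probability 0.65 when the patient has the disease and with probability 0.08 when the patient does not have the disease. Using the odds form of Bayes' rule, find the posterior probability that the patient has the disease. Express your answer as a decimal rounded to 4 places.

Prior odds = 4/15 = 0.26667. In log-odds, ln(0.26667) = -1.3218.
Add log likelihood ratio: ln(8.1250) = 2.0949.
Posterior log-odds = 0.77319, so posterior odds = exp(0.77319) = 2.1667. Converting, P(H|E) = 2.1667/3.1667 = 0.6842.

Posterior probability ≈ 0.6842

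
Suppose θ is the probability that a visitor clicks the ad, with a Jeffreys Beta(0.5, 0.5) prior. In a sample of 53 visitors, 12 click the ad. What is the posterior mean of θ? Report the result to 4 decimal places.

Posterior mean ≈ 0.2315

The binomial likelihood is conjugate to the Beta prior: with 12 successes and 41 failures, the posterior is Beta(0.5+12, 0.5+41) = Beta(12.5, 41.5).
Posterior mean = α/(α+β) = 12.5/54 = 0.2315.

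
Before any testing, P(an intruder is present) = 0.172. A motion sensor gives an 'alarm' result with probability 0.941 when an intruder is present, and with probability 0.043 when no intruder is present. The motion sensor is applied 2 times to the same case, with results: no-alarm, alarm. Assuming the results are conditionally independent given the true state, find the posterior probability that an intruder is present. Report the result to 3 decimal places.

Let H be the event that an intruder is present; start with P(H) = 0.172. P('alarm'|H) = 0.941, P('alarm'|¬H) = 0.043.
Update on result 1 ('no-alarm'): P(H) ← 0.059·0.1720 / (0.059·0.1720 + 0.957·0.8280) = 0.010148/0.80254 = 0.0126.
Update on result 2 ('alarm'): P(H) ← 0.941·0.0126 / (0.941·0.0126 + 0.043·0.9874) = 0.011899/0.054355 = 0.2189.

Posterior P(H) ≈ 0.219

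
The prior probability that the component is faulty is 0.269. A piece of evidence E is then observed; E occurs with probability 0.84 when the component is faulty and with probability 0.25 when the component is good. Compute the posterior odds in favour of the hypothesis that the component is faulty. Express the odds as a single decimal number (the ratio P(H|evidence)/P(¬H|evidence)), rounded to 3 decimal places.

Posterior odds ≈ 1.236

Prior odds = 0.269/(1−0.269) = 0.36799.
Likelihood ratio for E = 0.84/0.25 = 3.3600.
Posterior odds = prior odds × LR = 1.2364.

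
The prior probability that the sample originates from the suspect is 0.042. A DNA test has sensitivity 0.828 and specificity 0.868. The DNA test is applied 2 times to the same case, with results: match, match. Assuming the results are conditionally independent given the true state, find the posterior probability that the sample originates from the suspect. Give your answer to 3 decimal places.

Posterior P(H) ≈ 0.633

With H the event that the sample originates from the suspect, the joint likelihood of the observed sequence is P(data|H) = 0.828·0.828 = 0.68558 and P(data|¬H) = 0.132·0.132 = 0.017424.
Bayes: P(H|data) = 0.042·0.68558 / (0.042·0.68558 + 0.958·0.017424) = 0.028795/0.045487 = 0.6330.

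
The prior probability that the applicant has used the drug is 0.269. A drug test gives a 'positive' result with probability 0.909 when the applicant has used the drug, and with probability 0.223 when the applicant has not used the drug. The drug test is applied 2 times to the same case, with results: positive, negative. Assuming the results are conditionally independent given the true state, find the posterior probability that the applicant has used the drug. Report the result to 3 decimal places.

Posterior P(H) ≈ 0.149

Let H be the event that the applicant has used the drug; start with P(H) = 0.269. P('positive'|H) = 0.909, P('positive'|¬H) = 0.223.
Update on result 1 ('positive'): P(H) ← 0.909·0.2690 / (0.909·0.2690 + 0.223·0.7310) = 0.24452/0.40753 = 0.6000.
Update on result 2 ('negative'): P(H) ← 0.091·0.6000 / (0.091·0.6000 + 0.777·0.4000) = 0.054600/0.36540 = 0.1494.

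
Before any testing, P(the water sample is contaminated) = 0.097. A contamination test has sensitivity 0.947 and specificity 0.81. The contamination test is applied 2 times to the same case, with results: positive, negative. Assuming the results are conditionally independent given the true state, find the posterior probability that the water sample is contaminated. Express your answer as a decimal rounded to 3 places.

Posterior P(H) ≈ 0.034

With H the event that the water sample is contaminated, the joint likelihood of the observed sequence is P(data|H) = 0.947·0.053 = 0.050191 and P(data|¬H) = 0.19·0.81 = 0.15390.
Bayes: P(H|data) = 0.097·0.050191 / (0.097·0.050191 + 0.903·0.15390) = 0.0048685/0.14384 = 0.0338.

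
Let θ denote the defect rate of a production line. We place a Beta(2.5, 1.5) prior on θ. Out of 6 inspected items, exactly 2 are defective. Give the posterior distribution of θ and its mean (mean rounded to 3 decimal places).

The binomial likelihood is conjugate to the Beta prior: with 2 successes and 4 failures, the posterior is Beta(2.5+2, 1.5+4) = Beta(4.5, 5.5).
E[θ | data] = 4.5/(4.5+5.5) = 0.450.

Posterior: Beta(4.5, 5.5); mean ≈ 0.450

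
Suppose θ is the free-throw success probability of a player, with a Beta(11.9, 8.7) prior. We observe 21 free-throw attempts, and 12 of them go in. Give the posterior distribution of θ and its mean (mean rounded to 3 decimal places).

Observing 12 successes and 9 failures updates Beta(11.9, 8.7) by adding the success and failure counts to the two shape parameters: α = 11.9+12 = 23.9, β = 8.7+9 = 17.7.
Posterior mean = α/(α+β) = 23.9/41.6 = 0.575.

Posterior: Beta(23.9, 17.7); mean ≈ 0.575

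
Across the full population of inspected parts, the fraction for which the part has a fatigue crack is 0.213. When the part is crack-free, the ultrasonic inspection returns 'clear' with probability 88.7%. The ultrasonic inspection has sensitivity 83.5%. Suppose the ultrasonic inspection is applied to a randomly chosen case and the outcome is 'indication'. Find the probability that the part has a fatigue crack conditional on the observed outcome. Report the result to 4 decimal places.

P(H | E) ≈ 0.6667

Let H be the event that the part has a fatigue crack. P(H) = 0.213, so P(¬H) = 0.787. With E the 'indication' result, P(E|H) = 0.835 and P(E|¬H) = 0.113.
P(E) = 0.835·0.213 + 0.113·0.787 = 0.17785 + 0.088931 = 0.26679.
By Bayes' theorem, P(H|E) = 0.17785 / 0.26679 = 0.6667.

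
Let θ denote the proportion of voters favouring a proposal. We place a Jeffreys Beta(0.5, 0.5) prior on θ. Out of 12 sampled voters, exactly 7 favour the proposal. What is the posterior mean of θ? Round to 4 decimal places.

Posterior mean ≈ 0.5769

The binomial likelihood is conjugate to the Beta prior: with 7 successes and 5 failures, the posterior is Beta(0.5+7, 0.5+5) = Beta(7.5, 5.5).
E[θ | data] = 7.5/(7.5+5.5) = 0.5769.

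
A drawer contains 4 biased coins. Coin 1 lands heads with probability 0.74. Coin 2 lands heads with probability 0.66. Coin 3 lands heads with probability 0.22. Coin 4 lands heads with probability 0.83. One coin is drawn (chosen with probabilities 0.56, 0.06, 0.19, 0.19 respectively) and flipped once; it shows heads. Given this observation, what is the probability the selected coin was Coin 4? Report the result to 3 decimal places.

Tabulate prior·likelihood by source: [1] prior 0.56, lik 0.74, product 0.4144; [2] prior 0.06, lik 0.66, product 0.03960; [3] prior 0.19, lik 0.22, product 0.04180; [4] prior 0.19, lik 0.83, product 0.1577.
Normalizing constant = 0.65350; the posterior for Coin 4 is its product over the sum, 0.1577/0.65350 = 0.241.

Posterior probability ≈ 0.241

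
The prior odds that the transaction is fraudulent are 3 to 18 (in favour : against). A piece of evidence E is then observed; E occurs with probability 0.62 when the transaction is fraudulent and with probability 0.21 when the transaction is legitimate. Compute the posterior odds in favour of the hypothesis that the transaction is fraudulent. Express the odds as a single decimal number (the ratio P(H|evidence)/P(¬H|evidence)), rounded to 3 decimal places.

Prior odds = 3/18 = 0.16667.
Likelihood ratio for E = 0.62/0.21 = 2.9524.
Posterior odds = prior odds × LR = 0.49206.

Posterior odds ≈ 0.492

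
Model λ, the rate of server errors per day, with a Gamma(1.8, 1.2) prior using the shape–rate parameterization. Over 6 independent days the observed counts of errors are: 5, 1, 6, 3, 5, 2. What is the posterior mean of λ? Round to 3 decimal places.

The Poisson likelihood adds the total count to the shape and the number of exposure periods to the rate. Here ∑xᵢ = 22 and n = 6, so shape 1.8→23.8 and rate 1.2→7.2.
Posterior mean = shape/rate = 23.8/7.2 = 3.306.

Posterior mean ≈ 3.306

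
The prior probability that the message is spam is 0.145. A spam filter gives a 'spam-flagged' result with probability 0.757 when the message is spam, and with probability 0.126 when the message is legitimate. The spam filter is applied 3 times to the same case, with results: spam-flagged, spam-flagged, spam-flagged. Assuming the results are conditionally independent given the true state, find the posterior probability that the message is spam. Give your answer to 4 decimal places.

Posterior P(H) ≈ 0.9735

Let H be the event that the message is spam; start with P(H) = 0.145. P('spam-flagged'|H) = 0.757, P('spam-flagged'|¬H) = 0.126.
Update on result 1 ('spam-flagged'): P(H) ← 0.757·0.1450 / (0.757·0.1450 + 0.126·0.8550) = 0.10976/0.21749 = 0.5047.
Update on result 2 ('spam-flagged'): P(H) ← 0.757·0.5047 / (0.757·0.5047 + 0.126·0.4953) = 0.38204/0.44445 = 0.8596.
Update on result 3 ('spam-flagged'): P(H) ← 0.757·0.8596 / (0.757·0.8596 + 0.126·0.1404) = 0.65070/0.66839 = 0.9735.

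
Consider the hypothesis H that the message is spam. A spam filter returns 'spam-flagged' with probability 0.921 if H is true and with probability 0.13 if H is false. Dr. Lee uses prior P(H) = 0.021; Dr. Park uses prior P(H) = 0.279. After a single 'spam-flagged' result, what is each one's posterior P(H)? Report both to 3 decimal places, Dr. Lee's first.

The likelihood ratio for a 'spam-flagged' result is 0.921/0.13 = 7.0846.
Dr. Lee: prior odds 0.021/0.979 = 0.021450; posterior odds 0.15197; posterior probability 0.132.
Dr. Park: prior odds 0.279/0.721 = 0.38696; posterior odds 2.7415; posterior probability 0.733.

Dr. Lee: 0.132; Dr. Park: 0.733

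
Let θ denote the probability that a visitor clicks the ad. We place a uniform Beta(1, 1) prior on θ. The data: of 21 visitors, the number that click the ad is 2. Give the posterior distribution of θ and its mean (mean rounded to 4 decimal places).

Posterior: Beta(3, 20); mean ≈ 0.1304

The binomial likelihood is conjugate to the Beta prior: with 2 successes and 19 failures, the posterior is Beta(1+2, 1+19) = Beta(3, 20).
Posterior mean = α/(α+β) = 3/23 = 0.1304.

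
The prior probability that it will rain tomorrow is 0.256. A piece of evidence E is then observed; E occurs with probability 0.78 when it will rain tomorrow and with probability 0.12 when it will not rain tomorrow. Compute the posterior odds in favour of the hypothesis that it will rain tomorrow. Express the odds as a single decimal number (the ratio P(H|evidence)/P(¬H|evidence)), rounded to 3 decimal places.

Prior odds = 0.256/(1−0.256) = 0.34409. In log-odds, ln(0.34409) = -1.0669.
Add log likelihood ratio: ln(6.5000) = 1.8718.
Posterior log-odds = 0.80494, so posterior odds = exp(0.80494) = 2.2366.

Posterior odds ≈ 2.237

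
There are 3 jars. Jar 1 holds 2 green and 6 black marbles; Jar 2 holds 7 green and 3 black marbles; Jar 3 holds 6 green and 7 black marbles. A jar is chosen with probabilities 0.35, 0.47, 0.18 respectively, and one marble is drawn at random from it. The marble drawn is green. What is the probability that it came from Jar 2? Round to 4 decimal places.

Posterior probability ≈ 0.6586

Tabulate prior·likelihood by source: [1] prior 0.35, lik 0.25, product 0.08750; [2] prior 0.47, lik 0.7, product 0.3290; [3] prior 0.18, lik 0.4615, product 0.08308.
Normalizing constant = 0.49958; the posterior for Jar 2 is its product over the sum, 0.3290/0.49958 = 0.6586.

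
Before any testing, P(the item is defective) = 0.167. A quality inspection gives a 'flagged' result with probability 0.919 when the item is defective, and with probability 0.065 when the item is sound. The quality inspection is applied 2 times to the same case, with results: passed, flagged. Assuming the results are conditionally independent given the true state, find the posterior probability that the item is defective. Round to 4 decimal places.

With H the event that the item is defective, the joint likelihood of the observed sequence is P(data|H) = 0.081·0.919 = 0.074439 and P(data|¬H) = 0.935·0.065 = 0.060775.
Bayes: P(H|data) = 0.167·0.074439 / (0.167·0.074439 + 0.833·0.060775) = 0.012431/0.063057 = 0.1971.

Posterior P(H) ≈ 0.1971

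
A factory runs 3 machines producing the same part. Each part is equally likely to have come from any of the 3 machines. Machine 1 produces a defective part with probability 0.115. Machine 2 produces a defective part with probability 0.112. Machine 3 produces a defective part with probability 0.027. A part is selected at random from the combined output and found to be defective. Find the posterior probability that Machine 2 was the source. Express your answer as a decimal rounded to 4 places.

Posterior probability ≈ 0.4409

P(defective|M1) = 0.115; P(defective|M2) = 0.112; P(defective|M3) = 0.027.
Prior × likelihood for each source: 0.333333·0.115=0.03833, 0.333333·0.112=0.03733, 0.333333·0.027=0.009000. Summing gives P(defective) = 0.084667.
P(Machine 2 | defective) = 0.03733 / 0.084667 = 0.4409.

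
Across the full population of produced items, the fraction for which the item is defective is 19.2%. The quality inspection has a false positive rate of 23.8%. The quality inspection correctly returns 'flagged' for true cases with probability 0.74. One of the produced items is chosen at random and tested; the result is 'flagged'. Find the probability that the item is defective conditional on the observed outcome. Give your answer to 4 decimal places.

P(H | E) ≈ 0.4249

Write H for 'the item is defective'. Prior odds H:¬H = 0.192/0.808 = 0.23762. For the 'flagged' outcome, the likelihood ratio is 0.74/0.238 = 3.1092.
Posterior odds = 0.23762 × 3.1092 = 0.73883, so P(H|E) = 0.73883/(1+0.73883) = 0.4249.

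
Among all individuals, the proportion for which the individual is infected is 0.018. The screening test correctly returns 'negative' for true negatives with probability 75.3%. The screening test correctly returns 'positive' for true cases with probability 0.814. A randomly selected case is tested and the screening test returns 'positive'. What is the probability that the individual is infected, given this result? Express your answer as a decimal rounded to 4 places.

Let H be the event that the individual is infected. P(H) = 0.018, so P(¬H) = 0.982. With E the 'positive' result, P(E|H) = 0.814 and P(E|¬H) = 0.247.
P(E) = 0.814·0.018 + 0.247·0.982 = 0.014652 + 0.24255 = 0.25721.
By Bayes' theorem, P(H|E) = 0.014652 / 0.25721 = 0.0570.

P(H | E) ≈ 0.0570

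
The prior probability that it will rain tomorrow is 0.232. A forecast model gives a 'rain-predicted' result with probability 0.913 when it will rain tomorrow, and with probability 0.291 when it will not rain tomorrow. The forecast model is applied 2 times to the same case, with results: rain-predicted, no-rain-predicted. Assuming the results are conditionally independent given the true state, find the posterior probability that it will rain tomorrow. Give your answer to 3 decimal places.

With H the event that it will rain tomorrow, the joint likelihood of the observed sequence is P(data|H) = 0.913·0.087 = 0.079431 and P(data|¬H) = 0.291·0.709 = 0.20632.
Bayes: P(H|data) = 0.232·0.079431 / (0.232·0.079431 + 0.768·0.20632) = 0.018428/0.17688 = 0.1042.

Posterior P(H) ≈ 0.104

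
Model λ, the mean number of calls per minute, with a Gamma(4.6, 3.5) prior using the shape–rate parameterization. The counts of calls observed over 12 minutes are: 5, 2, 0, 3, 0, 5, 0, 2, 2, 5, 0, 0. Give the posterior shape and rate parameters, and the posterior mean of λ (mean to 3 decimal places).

Posterior: Gamma(shape=28.6, rate=15.5); mean ≈ 1.845

The Poisson likelihood adds the total count to the shape and the number of exposure periods to the rate. Here ∑xᵢ = 24 and n = 12, so shape 4.6→28.6 and rate 3.5→15.5.
E[λ | data] = 28.6/15.5 = 1.845.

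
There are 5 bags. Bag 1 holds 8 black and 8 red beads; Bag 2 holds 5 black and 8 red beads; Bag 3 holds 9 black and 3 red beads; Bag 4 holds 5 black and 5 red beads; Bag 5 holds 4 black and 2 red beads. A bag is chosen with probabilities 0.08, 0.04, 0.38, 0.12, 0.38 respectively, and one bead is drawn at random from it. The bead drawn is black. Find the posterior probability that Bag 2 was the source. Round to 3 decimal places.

Posterior probability ≈ 0.024

P(black|Bag 1) = 0.5; P(black|Bag 2) = 0.3846; P(black|Bag 3) = 0.75; P(black|Bag 4) = 0.5; P(black|Bag 5) = 0.6667.
Prior × likelihood for each source: 0.08·0.5=0.04000, 0.04·0.3846=0.01538, 0.38·0.75=0.2850, 0.12·0.5=0.06000, 0.38·0.6667=0.2533. Summing gives P(black) = 0.65372.
P(Bag 2 | black) = 0.01538 / 0.65372 = 0.024.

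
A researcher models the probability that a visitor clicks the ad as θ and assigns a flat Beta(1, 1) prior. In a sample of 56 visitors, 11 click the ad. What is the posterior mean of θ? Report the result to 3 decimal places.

Posterior mean ≈ 0.207

Observing 11 successes and 45 failures updates Beta(1, 1) by adding the success and failure counts to the two shape parameters: α = 1+11 = 12, β = 1+45 = 46.
Posterior mean = α/(α+β) = 12/58 = 0.207.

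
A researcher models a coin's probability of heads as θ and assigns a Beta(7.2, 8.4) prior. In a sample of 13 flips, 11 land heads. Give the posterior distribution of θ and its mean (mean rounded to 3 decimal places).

Observing 11 successes and 2 failures updates Beta(7.2, 8.4) by adding the success and failure counts to the two shape parameters: α = 7.2+11 = 18.2, β = 8.4+2 = 10.4.
Posterior mean = α/(α+β) = 18.2/28.6 = 0.636.

Posterior: Beta(18.2, 10.4); mean ≈ 0.636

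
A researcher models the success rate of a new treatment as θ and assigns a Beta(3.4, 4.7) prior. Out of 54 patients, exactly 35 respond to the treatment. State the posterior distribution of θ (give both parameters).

Posterior: Beta(38.4, 23.7)

Observing 35 successes and 19 failures updates Beta(3.4, 4.7) by adding the success and failure counts to the two shape parameters: α = 3.4+35 = 38.4, β = 4.7+19 = 23.7.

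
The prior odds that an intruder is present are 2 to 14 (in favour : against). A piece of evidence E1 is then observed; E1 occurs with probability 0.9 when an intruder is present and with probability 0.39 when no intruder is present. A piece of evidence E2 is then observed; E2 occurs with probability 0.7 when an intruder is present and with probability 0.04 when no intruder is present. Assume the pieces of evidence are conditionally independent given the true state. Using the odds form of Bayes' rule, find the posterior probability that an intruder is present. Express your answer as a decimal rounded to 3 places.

Posterior probability ≈ 0.852

Prior odds = 2/14 = 0.14286.
Likelihood ratio for E1 = 0.9/0.39 = 2.3077.
Likelihood ratio for E2 = 0.7/0.04 = 17.500.
Posterior odds = prior odds × LR₁ × LR₂ = 5.7692.
Posterior probability = odds/(1+odds) = 5.7692/6.7692 = 0.852.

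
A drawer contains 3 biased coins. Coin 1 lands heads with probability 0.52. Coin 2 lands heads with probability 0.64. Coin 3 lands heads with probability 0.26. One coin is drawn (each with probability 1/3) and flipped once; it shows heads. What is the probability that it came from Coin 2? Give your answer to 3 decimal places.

P(heads|C1) = 0.52; P(heads|C2) = 0.64; P(heads|C3) = 0.26.
Prior × likelihood for each source: 0.333333·0.52=0.1733, 0.333333·0.64=0.2133, 0.333333·0.26=0.08667. Summing gives P(heads) = 0.47333.
P(Coin 2 | heads) = 0.2133 / 0.47333 = 0.451.

Posterior probability ≈ 0.451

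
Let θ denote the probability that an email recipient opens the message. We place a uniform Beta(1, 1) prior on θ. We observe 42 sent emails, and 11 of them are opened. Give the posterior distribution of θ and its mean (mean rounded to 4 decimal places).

Posterior: Beta(12, 32); mean ≈ 0.2727

Observing 11 successes and 31 failures updates Beta(1, 1) by adding the success and failure counts to the two shape parameters: α = 1+11 = 12, β = 1+31 = 32.
Posterior mean = α/(α+β) = 12/44 = 0.2727.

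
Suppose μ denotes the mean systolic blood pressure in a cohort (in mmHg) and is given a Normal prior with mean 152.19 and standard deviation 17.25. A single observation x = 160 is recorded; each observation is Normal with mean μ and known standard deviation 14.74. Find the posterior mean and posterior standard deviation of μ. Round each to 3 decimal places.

Prior precision 1/τ₀² = 1/17.25² = 0.00336064; data precision n/σ² = 1/14.74² = 0.00460262.
Posterior precision = 0.00336064 + 0.00460262 = 0.00796326, giving posterior SD = 1/√0.00796326 = 11.206.
Posterior mean = (0.00336064·152.19 + 0.00460262·160) / 0.00796326 = 156.704.

Posterior mean ≈ 156.704; posterior SD ≈ 11.206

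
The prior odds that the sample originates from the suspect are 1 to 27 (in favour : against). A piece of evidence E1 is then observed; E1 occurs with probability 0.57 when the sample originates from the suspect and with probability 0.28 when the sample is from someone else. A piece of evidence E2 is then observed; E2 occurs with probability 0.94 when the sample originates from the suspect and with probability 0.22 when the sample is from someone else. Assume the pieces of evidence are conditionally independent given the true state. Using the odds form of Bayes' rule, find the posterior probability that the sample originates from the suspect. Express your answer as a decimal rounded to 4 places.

Posterior probability ≈ 0.2437

Prior odds = 1/27 = 0.037037. In log-odds, ln(0.037037) = -3.2958.
Add log likelihood ratios: ln(2.0357) + ln(4.2727) = 2.1631.
Posterior log-odds = -1.1327, so posterior odds = exp(-1.1327) = 0.32215. Converting, P(H|E) = 0.32215/1.3222 = 0.2437.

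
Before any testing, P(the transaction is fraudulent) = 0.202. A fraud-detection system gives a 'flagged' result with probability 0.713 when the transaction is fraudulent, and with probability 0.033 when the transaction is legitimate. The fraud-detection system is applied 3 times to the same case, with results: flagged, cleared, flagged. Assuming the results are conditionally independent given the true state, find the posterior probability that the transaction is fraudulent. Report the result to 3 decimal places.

Posterior P(H) ≈ 0.972

Let H be the event that the transaction is fraudulent; start with P(H) = 0.202. P('flagged'|H) = 0.713, P('flagged'|¬H) = 0.033.
Update on result 1 ('flagged'): P(H) ← 0.713·0.2020 / (0.713·0.2020 + 0.033·0.7980) = 0.14403/0.17036 = 0.8454.
Update on result 2 ('cleared'): P(H) ← 0.287·0.8454 / (0.287·0.8454 + 0.967·0.1546) = 0.24264/0.39211 = 0.6188.
Update on result 3 ('flagged'): P(H) ← 0.713·0.6188 / (0.713·0.6188 + 0.033·0.3812) = 0.44120/0.45378 = 0.9723.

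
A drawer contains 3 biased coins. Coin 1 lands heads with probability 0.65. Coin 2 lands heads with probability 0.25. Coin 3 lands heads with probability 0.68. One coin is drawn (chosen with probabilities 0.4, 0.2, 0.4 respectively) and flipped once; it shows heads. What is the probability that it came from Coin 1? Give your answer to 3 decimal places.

Posterior probability ≈ 0.447

P(heads|C1) = 0.65; P(heads|C2) = 0.25; P(heads|C3) = 0.68.
Prior × likelihood for each source: 0.4·0.65=0.2600, 0.2·0.25=0.05000, 0.4·0.68=0.2720. Summing gives P(heads) = 0.58200.
P(Coin 1 | heads) = 0.2600 / 0.58200 = 0.447.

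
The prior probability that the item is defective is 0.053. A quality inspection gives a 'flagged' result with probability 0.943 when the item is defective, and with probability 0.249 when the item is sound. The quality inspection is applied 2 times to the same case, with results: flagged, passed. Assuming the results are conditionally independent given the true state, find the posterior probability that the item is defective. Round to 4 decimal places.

With H the event that the item is defective, the joint likelihood of the observed sequence is P(data|H) = 0.943·0.057 = 0.053751 and P(data|¬H) = 0.249·0.751 = 0.18700.
Bayes: P(H|data) = 0.053·0.053751 / (0.053·0.053751 + 0.947·0.18700) = 0.0028488/0.17994 = 0.0158.

Posterior P(H) ≈ 0.0158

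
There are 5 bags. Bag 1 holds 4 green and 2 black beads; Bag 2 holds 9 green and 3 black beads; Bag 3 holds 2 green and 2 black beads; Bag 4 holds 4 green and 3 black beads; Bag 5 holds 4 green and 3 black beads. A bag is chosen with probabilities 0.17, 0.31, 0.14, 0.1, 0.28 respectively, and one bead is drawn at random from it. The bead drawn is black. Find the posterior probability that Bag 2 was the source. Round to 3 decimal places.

P(black|Bag 1) = 0.3333; P(black|Bag 2) = 0.25; P(black|Bag 3) = 0.5; P(black|Bag 4) = 0.4286; P(black|Bag 5) = 0.4286.
Prior × likelihood for each source: 0.17·0.3333=0.05667, 0.31·0.25=0.07750, 0.14·0.5=0.07000, 0.1·0.4286=0.04286, 0.28·0.4286=0.1200. Summing gives P(black) = 0.36702.
P(Bag 2 | black) = 0.07750 / 0.36702 = 0.211.

Posterior probability ≈ 0.211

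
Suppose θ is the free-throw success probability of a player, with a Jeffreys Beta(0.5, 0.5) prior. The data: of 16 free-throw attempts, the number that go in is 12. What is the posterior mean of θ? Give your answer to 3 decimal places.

The binomial likelihood is conjugate to the Beta prior: with 12 successes and 4 failures, the posterior is Beta(0.5+12, 0.5+4) = Beta(12.5, 4.5).
Posterior mean = α/(α+β) = 12.5/17 = 0.735.

Posterior mean ≈ 0.735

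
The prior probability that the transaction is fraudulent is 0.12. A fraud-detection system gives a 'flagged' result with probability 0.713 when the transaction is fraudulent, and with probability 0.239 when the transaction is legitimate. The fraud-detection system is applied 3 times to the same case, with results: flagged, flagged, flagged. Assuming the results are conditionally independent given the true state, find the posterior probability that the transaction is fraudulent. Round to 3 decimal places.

Let H be the event that the transaction is fraudulent; start with P(H) = 0.12. P('flagged'|H) = 0.713, P('flagged'|¬H) = 0.239.
Update on result 1 ('flagged'): P(H) ← 0.713·0.1200 / (0.713·0.1200 + 0.239·0.8800) = 0.085560/0.29588 = 0.2892.
Update on result 2 ('flagged'): P(H) ← 0.713·0.2892 / (0.713·0.2892 + 0.239·0.7108) = 0.20618/0.37607 = 0.5483.
Update on result 3 ('flagged'): P(H) ← 0.713·0.5483 / (0.713·0.5483 + 0.239·0.4517) = 0.39090/0.49887 = 0.7836.

Posterior P(H) ≈ 0.784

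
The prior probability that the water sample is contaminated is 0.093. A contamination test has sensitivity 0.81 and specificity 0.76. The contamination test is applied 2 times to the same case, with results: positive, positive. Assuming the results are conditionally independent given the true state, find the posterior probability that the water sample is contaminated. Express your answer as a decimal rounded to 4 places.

Posterior P(H) ≈ 0.5387

With H the event that the water sample is contaminated, the joint likelihood of the observed sequence is P(data|H) = 0.81·0.81 = 0.65610 and P(data|¬H) = 0.24·0.24 = 0.057600.
Bayes: P(H|data) = 0.093·0.65610 / (0.093·0.65610 + 0.907·0.057600) = 0.061017/0.11326 = 0.5387.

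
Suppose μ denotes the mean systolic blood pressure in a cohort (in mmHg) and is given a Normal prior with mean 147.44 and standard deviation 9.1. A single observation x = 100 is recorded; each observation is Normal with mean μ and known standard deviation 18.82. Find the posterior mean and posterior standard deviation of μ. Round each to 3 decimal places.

Posterior mean ≈ 138.450; posterior SD ≈ 8.193

Prior precision 1/τ₀² = 1/9.1² = 0.0120758; data precision n/σ² = 1/18.82² = 0.00282332.
Posterior precision = 0.0120758 + 0.00282332 = 0.0148992, giving posterior SD = 1/√0.0148992 = 8.193.
Posterior mean = (0.0120758·147.44 + 0.00282332·100) / 0.0148992 = 138.450.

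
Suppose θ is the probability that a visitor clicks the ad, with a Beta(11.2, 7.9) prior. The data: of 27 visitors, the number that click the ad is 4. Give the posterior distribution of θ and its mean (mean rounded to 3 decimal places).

The binomial likelihood is conjugate to the Beta prior: with 4 successes and 23 failures, the posterior is Beta(11.2+4, 7.9+23) = Beta(15.2, 30.9).
Posterior mean = α/(α+β) = 15.2/46.1 = 0.330.

Posterior: Beta(15.2, 30.9); mean ≈ 0.330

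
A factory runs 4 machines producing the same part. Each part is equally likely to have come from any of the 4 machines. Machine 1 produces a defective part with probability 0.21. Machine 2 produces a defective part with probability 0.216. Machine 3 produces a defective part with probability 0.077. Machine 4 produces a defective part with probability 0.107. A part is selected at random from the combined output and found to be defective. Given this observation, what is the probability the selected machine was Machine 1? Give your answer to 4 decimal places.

Posterior probability ≈ 0.3443

P(defective|M1) = 0.21; P(defective|M2) = 0.216; P(defective|M3) = 0.077; P(defective|M4) = 0.107.
Prior × likelihood for each source: 0.25·0.21=0.05250, 0.25·0.216=0.05400, 0.25·0.077=0.01925, 0.25·0.107=0.02675. Summing gives P(defective) = 0.15250.
P(Machine 1 | defective) = 0.05250 / 0.15250 = 0.3443.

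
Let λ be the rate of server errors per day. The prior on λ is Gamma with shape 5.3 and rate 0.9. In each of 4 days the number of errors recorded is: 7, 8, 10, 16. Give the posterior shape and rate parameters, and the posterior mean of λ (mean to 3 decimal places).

Posterior: Gamma(shape=46.3, rate=4.9); mean ≈ 9.449

Total count ∑xᵢ = 41 over n = 4 days.
Gamma is conjugate to the Poisson likelihood: posterior is Gamma(shape = 5.3+41 = 46.3, rate = 0.9+4 = 4.9).
Posterior mean = shape/rate = 46.3/4.9 = 9.449.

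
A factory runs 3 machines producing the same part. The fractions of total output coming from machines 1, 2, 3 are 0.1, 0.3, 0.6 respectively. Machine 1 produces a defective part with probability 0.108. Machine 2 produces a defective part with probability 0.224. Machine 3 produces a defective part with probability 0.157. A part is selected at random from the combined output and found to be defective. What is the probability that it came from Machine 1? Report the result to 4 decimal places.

Posterior probability ≈ 0.0627

P(defective|M1) = 0.108; P(defective|M2) = 0.224; P(defective|M3) = 0.157.
Prior × likelihood for each source: 0.1·0.108=0.01080, 0.3·0.224=0.06720, 0.6·0.157=0.09420. Summing gives P(defective) = 0.17220.
P(Machine 1 | defective) = 0.01080 / 0.17220 = 0.0627.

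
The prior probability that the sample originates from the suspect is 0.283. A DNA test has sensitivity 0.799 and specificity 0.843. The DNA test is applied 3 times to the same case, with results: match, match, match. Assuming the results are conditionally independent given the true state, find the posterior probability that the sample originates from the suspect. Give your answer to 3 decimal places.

With H the event that the sample originates from the suspect, the joint likelihood of the observed sequence is P(data|H) = 0.799·0.799·0.799 = 0.51008 and P(data|¬H) = 0.157·0.157·0.157 = 0.0038699.
Bayes: P(H|data) = 0.283·0.51008 / (0.283·0.51008 + 0.717·0.0038699) = 0.14435/0.14713 = 0.9811.

Posterior P(H) ≈ 0.981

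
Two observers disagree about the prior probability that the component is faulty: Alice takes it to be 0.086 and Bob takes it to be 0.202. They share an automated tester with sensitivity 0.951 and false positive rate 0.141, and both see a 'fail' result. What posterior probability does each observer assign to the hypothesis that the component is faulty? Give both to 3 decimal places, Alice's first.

P('+'|H) = 0.951, P('+'|¬H) = 0.141.
Alice: numerator 0.951·0.086 = 0.081786; evidence = 0.081786+0.141·0.914 = 0.21066; posterior = 0.388.
Bob: numerator 0.951·0.202 = 0.19210; evidence = 0.19210+0.141·0.798 = 0.30462; posterior = 0.631.

Alice: 0.388; Bob: 0.631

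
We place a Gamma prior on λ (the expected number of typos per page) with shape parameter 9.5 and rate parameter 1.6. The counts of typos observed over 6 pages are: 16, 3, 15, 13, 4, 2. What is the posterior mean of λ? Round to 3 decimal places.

Total count ∑xᵢ = 53 over n = 6 pages.
Gamma is conjugate to the Poisson likelihood: posterior is Gamma(shape = 9.5+53 = 62.5, rate = 1.6+6 = 7.6).
Posterior mean = shape/rate = 62.5/7.6 = 8.224.

Posterior mean ≈ 8.224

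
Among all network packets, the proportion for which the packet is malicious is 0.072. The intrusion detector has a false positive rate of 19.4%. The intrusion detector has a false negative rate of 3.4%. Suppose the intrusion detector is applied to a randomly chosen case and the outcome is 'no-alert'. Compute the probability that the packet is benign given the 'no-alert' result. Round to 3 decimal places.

Let H be the event that the packet is malicious. P(H) = 0.072, so P(¬H) = 0.928. With E the 'no-alert' result, P(E|H) = 0.034 and P(E|¬H) = 0.806.
P(E) = 0.034·0.072 + 0.806·0.928 = 0.0024480 + 0.74797 = 0.75042.
By Bayes' theorem, P(H|E) = 0.0024480 / 0.75042 = 0.003. Hence P(¬H|E) = 1 − 0.003 = 0.997.

P(¬H | E) ≈ 0.997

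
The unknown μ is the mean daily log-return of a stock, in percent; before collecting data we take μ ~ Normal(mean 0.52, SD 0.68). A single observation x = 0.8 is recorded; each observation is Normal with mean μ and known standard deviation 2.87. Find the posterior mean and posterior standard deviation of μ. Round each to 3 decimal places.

Posterior mean ≈ 0.535; posterior SD ≈ 0.662

Prior precision 1/τ₀² = 1/0.68² = 2.16263; data precision n/σ² = 1/2.87² = 0.121405.
Posterior precision = 2.16263 + 0.121405 = 2.28403, giving posterior SD = 1/√2.28403 = 0.662.
Posterior mean = (2.16263·0.52 + 0.121405·0.8) / 2.28403 = 0.535.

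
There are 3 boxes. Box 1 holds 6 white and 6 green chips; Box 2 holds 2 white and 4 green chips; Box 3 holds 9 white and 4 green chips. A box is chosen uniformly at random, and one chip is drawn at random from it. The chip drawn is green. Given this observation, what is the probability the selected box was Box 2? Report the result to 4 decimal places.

Tabulate prior·likelihood by source: [1] prior 0.333333, lik 0.5, product 0.1667; [2] prior 0.333333, lik 0.6667, product 0.2222; [3] prior 0.333333, lik 0.3077, product 0.1026.
Normalizing constant = 0.49145; the posterior for Box 2 is its product over the sum, 0.2222/0.49145 = 0.4522.

Posterior probability ≈ 0.4522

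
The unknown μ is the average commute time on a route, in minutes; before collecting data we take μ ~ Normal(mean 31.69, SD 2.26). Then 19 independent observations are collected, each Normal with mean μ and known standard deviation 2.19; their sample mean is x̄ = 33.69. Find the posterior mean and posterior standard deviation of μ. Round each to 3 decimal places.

Posterior mean ≈ 33.596; posterior SD ≈ 0.490

With known σ, the Normal prior is conjugate. Weight on the data is w = (n/σ²)/(n/σ² + 1/τ₀²) = 3.96155/(3.96155+0.195787) = 0.95291.
Posterior mean = w·x̄ + (1−w)·μ₀ = 0.95291·33.69 + 0.047094·31.69 = 33.596. Posterior variance = 1/(3.96155+0.195787) = 0.240538, so SD = 0.490.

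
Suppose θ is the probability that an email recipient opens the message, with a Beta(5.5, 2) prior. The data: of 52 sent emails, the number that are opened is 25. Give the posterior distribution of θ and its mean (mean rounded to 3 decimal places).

Observing 25 successes and 27 failures updates Beta(5.5, 2) by adding the success and failure counts to the two shape parameters: α = 5.5+25 = 30.5, β = 2+27 = 29.
Posterior mean = α/(α+β) = 30.5/59.5 = 0.513.

Posterior: Beta(30.5, 29); mean ≈ 0.513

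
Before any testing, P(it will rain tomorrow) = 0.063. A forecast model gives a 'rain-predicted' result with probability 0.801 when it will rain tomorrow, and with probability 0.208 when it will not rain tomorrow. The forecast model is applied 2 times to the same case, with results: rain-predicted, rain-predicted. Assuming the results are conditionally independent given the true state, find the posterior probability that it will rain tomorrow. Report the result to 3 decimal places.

Let H be the event that it will rain tomorrow; start with P(H) = 0.063. P('rain-predicted'|H) = 0.801, P('rain-predicted'|¬H) = 0.208.
Update on result 1 ('rain-predicted'): P(H) ← 0.801·0.0630 / (0.801·0.0630 + 0.208·0.9370) = 0.050463/0.24536 = 0.2057.
Update on result 2 ('rain-predicted'): P(H) ← 0.801·0.2057 / (0.801·0.2057 + 0.208·0.7943) = 0.16474/0.32996 = 0.4993.

Posterior P(H) ≈ 0.499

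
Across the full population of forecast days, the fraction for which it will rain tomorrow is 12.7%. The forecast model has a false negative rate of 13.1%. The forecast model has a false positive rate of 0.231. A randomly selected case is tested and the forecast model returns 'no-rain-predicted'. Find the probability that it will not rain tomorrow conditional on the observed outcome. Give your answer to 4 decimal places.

P(¬H | E) ≈ 0.9758

Write H for 'it will rain tomorrow'. Prior odds H:¬H = 0.127/0.873 = 0.14548. For the 'no-rain-predicted' outcome, the likelihood ratio is 0.131/0.769 = 0.17035.
Posterior odds = 0.14548 × 0.17035 = 0.024782, so P(H|E) = 0.024782/(1+0.024782) = 0.0242. Then P(¬H|E) = 1 − 0.0242 = 0.9758.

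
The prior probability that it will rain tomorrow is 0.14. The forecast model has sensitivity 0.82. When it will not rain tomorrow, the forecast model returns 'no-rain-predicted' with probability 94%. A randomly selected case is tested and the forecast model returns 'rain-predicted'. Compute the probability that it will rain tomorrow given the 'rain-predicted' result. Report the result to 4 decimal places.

Let H be the event that it will rain tomorrow. P(H) = 0.14, so P(¬H) = 0.86. With E the 'rain-predicted' result, P(E|H) = 0.82 and P(E|¬H) = 0.06.
P(E) = 0.82·0.14 + 0.06·0.86 = 0.11480 + 0.051600 = 0.16640.
By Bayes' theorem, P(H|E) = 0.11480 / 0.16640 = 0.6899.

P(H | E) ≈ 0.6899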